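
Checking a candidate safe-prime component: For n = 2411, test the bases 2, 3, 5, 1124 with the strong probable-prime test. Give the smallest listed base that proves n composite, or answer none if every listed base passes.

none

n − 1 = 2410 = 2^1 · 1205, so s = 1 and d = 1205.
Base 2: x_0 = 2^1205 mod 2411 = 2410. x_0 = 2410 ≡ −1, so 2 is not a witness.
Base 3: x_0 = 3^1205 mod 2411 = 1. x_0 = 1, so 3 is not a witness.
Base 5: x_0 = 5^1205 mod 2411 = 1. x_0 = 1, so 5 is not a witness.
Base 1124: x_0 = 1124^1205 mod 2411 = 1. x_0 = 1, so 1124 is not a witness.
No listed base is a witness for 2411.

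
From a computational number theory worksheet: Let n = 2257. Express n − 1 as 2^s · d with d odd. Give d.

Halving: 2256 → 1128 → 564 → 282 → 141; 141 is odd.
So 2256 = 2^4 · 141.

141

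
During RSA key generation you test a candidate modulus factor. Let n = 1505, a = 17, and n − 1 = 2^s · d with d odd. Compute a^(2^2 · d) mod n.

n − 1 = 1504 = 2^5 · 47, so s = 5 and d = 47.
x_0 = 17^47 mod 1505 = 943.
x_1 = 943^2 mod 1505 = 1299.
x_2 = 1299^2 mod 1505 = 296.

296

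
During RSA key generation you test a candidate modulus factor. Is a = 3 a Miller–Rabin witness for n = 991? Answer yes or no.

n − 1 = 990 = 2^1 · 495, so s = 1 and d = 495.
x_0 = 3^495 mod 991 = 990.
x_0 = 990 ≡ −1, so 3 is not a witness.

no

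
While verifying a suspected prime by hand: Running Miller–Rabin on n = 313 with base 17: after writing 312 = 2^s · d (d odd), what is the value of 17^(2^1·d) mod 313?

25

n − 1 = 312 = 2^3 · 39, so s = 3 and d = 39.
Repeated squaring mod 313: 17^1 ≡ 17, 17^2 ≡ 289, 17^4 ≡ 263, 17^8 ≡ 309, 17^16 ≡ 16, 17^32 ≡ 256.
39 = 32 + 4 + 2 + 1, so 17^39 ≡ 256·263·289·17 ≡ 308 (mod 313).
x_0 = 308.
x_1 = 308^2 mod 313 = 25.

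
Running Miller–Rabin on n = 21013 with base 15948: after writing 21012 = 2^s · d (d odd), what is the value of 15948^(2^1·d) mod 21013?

1

n − 1 = 21012 = 2^2 · 5253, so s = 2 and d = 5253.
x_0 = 15948^5253 mod 21013 = 1.
x_1 = 1^2 mod 21013 = 1.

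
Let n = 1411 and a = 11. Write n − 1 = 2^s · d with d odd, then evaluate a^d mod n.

n − 1 = 1410 = 2^1 · 705, so s = 1 and d = 705.
Repeated squaring mod 1411: 11^1 ≡ 11, 11^2 ≡ 121, 11^4 ≡ 531, 11^8 ≡ 1172, 11^16 ≡ 681, 11^32 ≡ 953, 11^64 ≡ 936, 11^128 ≡ 1276, 11^256 ≡ 1293, 11^512 ≡ 1225.
705 = 512 + 128 + 64 + 1, so 11^705 ≡ 1225·1276·936·11 ≡ 674 (mod 1411).

674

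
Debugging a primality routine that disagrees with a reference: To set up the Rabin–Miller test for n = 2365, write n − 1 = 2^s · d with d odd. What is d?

591

Halving: 2364 → 1182 → 591; 591 is odd.
So 2364 = 2^2 · 591.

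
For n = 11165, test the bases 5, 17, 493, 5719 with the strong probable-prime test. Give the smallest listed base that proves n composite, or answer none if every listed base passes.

n − 1 = 11164 = 2^2 · 2791, so s = 2 and d = 2791.
Base 5: x_0 = 5^2791 mod 11165 = 5010. x_0 is neither 1 nor 11164, so continue squaring. x_1 = 5010^2 mod 11165 = 1180. Reached i = s−1 = 1 without hitting −1: 5 is a Miller–Rabin witness and 11165 is composite.
Base 17: x_0 = 17^2791 mod 11165 = 5638. x_0 is neither 1 nor 11164, so continue squaring. x_1 = 5638^2 mod 11165 = 289. Reached i = s−1 = 1 without hitting −1: 17 is a Miller–Rabin witness and 11165 is composite.
Base 493: x_0 = 493^2791 mod 11165 = 7192. x_0 is neither 1 nor 11164, so continue squaring. x_1 = 7192^2 mod 11165 = 8584. Reached i = s−1 = 1 without hitting −1: 493 is a Miller–Rabin witness and 11165 is composite.
Base 5719: x_0 = 5719^2791 mod 11165 = 8414. x_0 is neither 1 nor 11164, so continue squaring. x_1 = 8414^2 mod 11165 = 9296. Reached i = s−1 = 1 without hitting −1: 5719 is a Miller–Rabin witness and 11165 is composite.
The smallest witness among the given bases is 5.

5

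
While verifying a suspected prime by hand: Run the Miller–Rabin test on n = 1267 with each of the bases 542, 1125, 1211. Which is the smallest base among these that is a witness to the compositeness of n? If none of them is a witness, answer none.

n − 1 = 1266 = 2^1 · 633, so s = 1 and d = 633.
Base 542: x_0 = 542^633 mod 1267 = 1266. x_0 = 1266 ≡ −1, so 542 is not a witness.
Base 1125: x_0 = 1125^633 mod 1267 = 132. x_0 ∉ {1, 1266} and s = 1, so 1125 is a Miller–Rabin witness and 1267 is composite.
Base 1211: x_0 = 1211^633 mod 1267 = 497. x_0 ∉ {1, 1266} and s = 1, so 1211 is a Miller–Rabin witness and 1267 is composite.
The smallest witness among the given bases is 1125.

1125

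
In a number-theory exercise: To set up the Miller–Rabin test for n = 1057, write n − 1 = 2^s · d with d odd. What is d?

33

Halving: 1056 → 528 → 264 → 132 → 66 → 33; 33 is odd.
So 1056 = 2^5 · 33.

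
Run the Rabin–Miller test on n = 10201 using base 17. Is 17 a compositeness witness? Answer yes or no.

yes

n − 1 = 10200 = 2^3 · 1275, so s = 3 and d = 1275.
x_0 = 17^1275 mod 10201 = 9897.
x_0 is neither 1 nor 10200, so continue squaring.
x_1 = 9897^2 mod 10201 = 607.
x_2 = 607^2 mod 10201 = 1213.
Reached i = s−1 = 2 without hitting −1: 17 is a Miller–Rabin witness and 10201 is composite.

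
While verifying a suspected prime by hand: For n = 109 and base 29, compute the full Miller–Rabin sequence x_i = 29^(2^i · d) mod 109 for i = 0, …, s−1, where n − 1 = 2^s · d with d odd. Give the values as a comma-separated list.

n − 1 = 108 = 2^2 · 27, so s = 2 and d = 27.
x_0 = 29^27 mod 109 = 108.
x_1 = 108^2 mod 109 = 1.

108, 1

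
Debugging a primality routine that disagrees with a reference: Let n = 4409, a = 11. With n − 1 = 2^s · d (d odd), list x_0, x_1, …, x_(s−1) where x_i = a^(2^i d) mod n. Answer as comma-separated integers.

n − 1 = 4408 = 2^3 · 551, so s = 3 and d = 551.
x_0 = 11^551 mod 4409 = 332.
x_1 = 332^2 mod 4409 = 4408.
x_2 = 4408^2 mod 4409 = 1.

332, 4408, 1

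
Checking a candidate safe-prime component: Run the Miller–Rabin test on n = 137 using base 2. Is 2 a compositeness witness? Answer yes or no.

no

n − 1 = 136 = 2^3 · 17, so s = 3 and d = 17.
x_0 = 2^17 mod 137 = 100.
x_0 is neither 1 nor 136, so continue squaring.
x_1 = 100^2 mod 137 = 136.
x_1 ≡ −1, so 2 is not a witness.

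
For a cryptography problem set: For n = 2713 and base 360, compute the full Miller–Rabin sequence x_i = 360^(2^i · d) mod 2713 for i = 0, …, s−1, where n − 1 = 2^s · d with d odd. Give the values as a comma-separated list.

1040, 1826, 2712

n − 1 = 2712 = 2^3 · 339, so s = 3 and d = 339.
x_0 = 360^339 mod 2713 = 1040.
x_1 = 1040^2 mod 2713 = 1826.
x_2 = 1826^2 mod 2713 = 2712.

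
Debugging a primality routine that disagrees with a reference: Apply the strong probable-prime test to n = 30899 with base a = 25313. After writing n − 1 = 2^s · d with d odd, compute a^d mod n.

30872

n − 1 = 30898 = 2^1 · 15449, so s = 1 and d = 15449.
Repeated squaring mod 30899: 25313^1 ≡ 25313, 25313^2 ≡ 26305, 25313^4 ≡ 819, 25313^8 ≡ 21882, 25313^16 ≡ 11020, 25313^32 ≡ 7330, 25313^64 ≡ 26438, 25313^128 ≡ 1565, 25313^256 ≡ 8204, 25313^512 ≡ 7594, 25313^1024 ≡ 11302, 25313^2048 ≡ 29637, 25313^4096 ≡ 16795, 25313^8192 ≡ 25953.
15449 = 8192 + 4096 + 2048 + 1024 + 64 + 16 + 8 + 1, so 25313^15449 ≡ 25953·16795·29637·11302·26438·11020·21882·25313 ≡ 30872 (mod 30899).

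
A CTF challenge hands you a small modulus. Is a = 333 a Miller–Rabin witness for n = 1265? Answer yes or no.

n − 1 = 1264 = 2^4 · 79, so s = 4 and d = 79.
x_0 = 333^79 mod 1265 = 477.
x_0 is neither 1 nor 1264, so continue squaring.
x_1 = 477^2 mod 1265 = 1094.
x_2 = 1094^2 mod 1265 = 146.
x_3 = 146^2 mod 1265 = 1076.
Reached i = s−1 = 3 without hitting −1: 333 is a Miller–Rabin witness and 1265 is composite.

yes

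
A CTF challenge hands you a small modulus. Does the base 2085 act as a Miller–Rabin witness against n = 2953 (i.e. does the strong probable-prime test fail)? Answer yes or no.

no

n − 1 = 2952 = 2^3 · 369, so s = 3 and d = 369.
Repeated squaring mod 2953: 2085^1 ≡ 2085, 2085^2 ≡ 409, 2085^4 ≡ 1913, 2085^8 ≡ 802, 2085^16 ≡ 2403, 2085^32 ≡ 1294, 2085^64 ≡ 85, 2085^128 ≡ 1319, 2085^256 ≡ 444.
369 = 256 + 64 + 32 + 16 + 1, so 2085^369 ≡ 444·85·1294·2403·2085 ≡ 939 (mod 2953).
x_0 = 2085^369 mod 2953 = 939.
x_0 is neither 1 nor 2952, so continue squaring.
x_1 = 939^2 mod 2953 = 1727.
x_2 = 1727^2 mod 2953 = 2952.
x_2 ≡ −1, so 2085 is not a witness.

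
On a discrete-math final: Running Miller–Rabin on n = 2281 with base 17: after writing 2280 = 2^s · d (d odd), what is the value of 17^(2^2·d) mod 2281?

n − 1 = 2280 = 2^3 · 285, so s = 3 and d = 285.
x_0 = 17^285 mod 2281 = 1207.
x_1 = 1207^2 mod 2281 = 1571.
x_2 = 1571^2 mod 2281 = 2280.

2280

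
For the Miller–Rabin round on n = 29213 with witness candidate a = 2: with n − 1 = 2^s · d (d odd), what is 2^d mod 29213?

17053

n − 1 = 29212 = 2^2 · 7303, so s = 2 and d = 7303.
2^7303 mod 29213 = 17053.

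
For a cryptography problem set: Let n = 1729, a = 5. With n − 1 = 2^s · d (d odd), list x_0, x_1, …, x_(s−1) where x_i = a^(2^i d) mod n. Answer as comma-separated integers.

n − 1 = 1728 = 2^6 · 27, so s = 6 and d = 27.
x_0 = 5^27 mod 1729 = 1217.
x_1 = 1217^2 mod 1729 = 1065.
x_2 = 1065^2 mod 1729 = 1.
x_3 = 1^2 mod 1729 = 1.
x_4 = 1^2 mod 1729 = 1.
x_5 = 1^2 mod 1729 = 1.

1217, 1065, 1, 1, 1, 1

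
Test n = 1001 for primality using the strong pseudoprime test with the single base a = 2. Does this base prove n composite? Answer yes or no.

n − 1 = 1000 = 2^3 · 125, so s = 3 and d = 125.
x_0 = 2^125 mod 1001 = 32.
x_0 is neither 1 nor 1000, so continue squaring.
x_1 = 32^2 mod 1001 = 23.
x_2 = 23^2 mod 1001 = 529.
Reached i = s−1 = 2 without hitting −1: 2 is a Miller–Rabin witness and 1001 is composite.

yes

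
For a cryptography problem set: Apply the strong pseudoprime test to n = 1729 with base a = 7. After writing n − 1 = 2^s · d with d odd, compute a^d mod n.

343

n − 1 = 1728 = 2^6 · 27, so s = 6 and d = 27.
7^27 mod 1729 = 343.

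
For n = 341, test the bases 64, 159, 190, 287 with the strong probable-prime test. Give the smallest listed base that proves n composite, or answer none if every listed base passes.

none

n − 1 = 340 = 2^2 · 85, so s = 2 and d = 85.
Base 64: x_0 = 64^85 mod 341 = 1. x_0 = 1, so 64 is not a witness.
Base 159: x_0 = 159^85 mod 341 = 1. x_0 = 1, so 159 is not a witness.
Base 190: x_0 = 190^85 mod 341 = 1. x_0 = 1, so 190 is not a witness.
Base 287: x_0 = 287^85 mod 341 = 1. x_0 = 1, so 287 is not a witness.
No listed base is a witness for 341.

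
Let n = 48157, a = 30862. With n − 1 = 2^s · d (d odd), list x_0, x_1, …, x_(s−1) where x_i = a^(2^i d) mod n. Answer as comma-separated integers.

1, 1

n − 1 = 48156 = 2^2 · 12039, so s = 2 and d = 12039.
x_0 = 30862^12039 mod 48157 = 1.
x_1 = 1^2 mod 48157 = 1.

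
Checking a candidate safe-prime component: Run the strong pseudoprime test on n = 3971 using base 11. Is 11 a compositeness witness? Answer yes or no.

n − 1 = 3970 = 2^1 · 1985, so s = 1 and d = 1985.
x_0 = 11^1985 mod 3971 = 3674.
x_0 ∉ {1, 3970} and s = 1, so 11 is a Miller–Rabin witness and 3971 is composite.

yes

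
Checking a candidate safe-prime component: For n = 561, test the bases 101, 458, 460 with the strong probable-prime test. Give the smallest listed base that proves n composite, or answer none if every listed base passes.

none

n − 1 = 560 = 2^4 · 35, so s = 4 and d = 35.
Base 101: x_0 = 101^35 mod 561 = 560. x_0 = 560 ≡ −1, so 101 is not a witness.
Base 458: x_0 = 458^35 mod 561 = 560. x_0 = 560 ≡ −1, so 458 is not a witness.
Base 460: x_0 = 460^35 mod 561 = 1. x_0 = 1, so 460 is not a witness.
No listed base is a witness for 561.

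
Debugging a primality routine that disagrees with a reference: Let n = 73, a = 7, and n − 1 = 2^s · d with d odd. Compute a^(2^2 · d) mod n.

n − 1 = 72 = 2^3 · 9, so s = 3 and d = 9.
x_0 = 7^9 mod 73 = 10.
x_1 = 10^2 mod 73 = 27.
x_2 = 27^2 mod 73 = 72.

72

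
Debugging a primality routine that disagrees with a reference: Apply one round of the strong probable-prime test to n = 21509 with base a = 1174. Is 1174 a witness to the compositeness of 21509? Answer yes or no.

yes

n − 1 = 21508 = 2^2 · 5377, so s = 2 and d = 5377.
x_0 = 1174^5377 mod 21509 = 10201.
x_0 is neither 1 nor 21508, so continue squaring.
x_1 = 10201^2 mod 21509 = 21368.
Reached i = s−1 = 1 without hitting −1: 1174 is a Miller–Rabin witness and 21509 is composite.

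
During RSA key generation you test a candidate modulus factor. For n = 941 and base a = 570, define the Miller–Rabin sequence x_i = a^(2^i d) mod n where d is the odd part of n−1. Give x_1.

n − 1 = 940 = 2^2 · 235, so s = 2 and d = 235.
By repeated squaring, 570^235 ≡ 844 (mod 941).
x_0 = 844.
x_1 = 844^2 mod 941 = 940.

940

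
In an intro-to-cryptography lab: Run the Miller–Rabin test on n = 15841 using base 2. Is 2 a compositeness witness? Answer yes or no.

no

n − 1 = 15840 = 2^5 · 495, so s = 5 and d = 495.
By repeated squaring, 2^495 ≡ 1 (mod 15841).
x_0 = 2^495 mod 15841 = 1.
x_0 = 1, so 2 is not a witness.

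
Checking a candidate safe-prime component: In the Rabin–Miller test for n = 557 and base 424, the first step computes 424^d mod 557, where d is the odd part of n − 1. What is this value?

n − 1 = 556 = 2^2 · 139, so s = 2 and d = 139.
424^139 mod 557 = 1.

1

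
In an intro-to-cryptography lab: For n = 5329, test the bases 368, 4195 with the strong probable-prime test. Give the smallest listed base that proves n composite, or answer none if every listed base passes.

none

n − 1 = 5328 = 2^4 · 333, so s = 4 and d = 333.
Base 368: x_0 = 368^333 mod 5329 = 776. x_0 is neither 1 nor 5328, so continue squaring. x_1 = 776^2 mod 5329 = 5328. x_1 ≡ −1, so 368 is not a witness.
Base 4195: x_0 = 4195^333 mod 5329 = 1032. x_0 is neither 1 nor 5328, so continue squaring. x_1 = 1032^2 mod 5329 = 4553. x_2 = 4553^2 mod 5329 = 5328. x_2 ≡ −1, so 4195 is not a witness.
No listed base is a witness for 5329.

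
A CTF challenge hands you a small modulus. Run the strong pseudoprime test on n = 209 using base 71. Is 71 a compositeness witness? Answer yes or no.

yes

n − 1 = 208 = 2^4 · 13, so s = 4 and d = 13.
x_0 = 71^13 mod 209 = 59.
x_0 is neither 1 nor 208, so continue squaring.
x_1 = 59^2 mod 209 = 137.
x_2 = 137^2 mod 209 = 168.
x_3 = 168^2 mod 209 = 9.
Reached i = s−1 = 3 without hitting −1: 71 is a Miller–Rabin witness and 209 is composite.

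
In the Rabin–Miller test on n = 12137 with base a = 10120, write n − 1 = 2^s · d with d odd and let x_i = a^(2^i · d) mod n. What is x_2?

n − 1 = 12136 = 2^3 · 1517, so s = 3 and d = 1517.
x_0 = 10120^1517 mod 12137 = 8301.
x_1 = 8301^2 mod 12137 = 4852.
x_2 = 4852^2 mod 12137 = 8261.

8261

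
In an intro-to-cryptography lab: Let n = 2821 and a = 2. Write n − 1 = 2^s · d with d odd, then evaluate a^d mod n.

n − 1 = 2820 = 2^2 · 705, so s = 2 and d = 705.
Repeated squaring mod 2821: 2^1 ≡ 2, 2^2 ≡ 4, 2^4 ≡ 16, 2^8 ≡ 256, 2^16 ≡ 653, 2^32 ≡ 438, 2^64 ≡ 16, 2^128 ≡ 256, 2^256 ≡ 653, 2^512 ≡ 438.
705 = 512 + 128 + 64 + 1, so 2^705 ≡ 438·256·16·2 ≡ 2605 (mod 2821).

2605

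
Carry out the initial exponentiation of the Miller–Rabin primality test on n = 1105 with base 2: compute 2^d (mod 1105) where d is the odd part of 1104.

n − 1 = 1104 = 2^4 · 69, so s = 4 and d = 69.
2^69 mod 1105 = 967.

967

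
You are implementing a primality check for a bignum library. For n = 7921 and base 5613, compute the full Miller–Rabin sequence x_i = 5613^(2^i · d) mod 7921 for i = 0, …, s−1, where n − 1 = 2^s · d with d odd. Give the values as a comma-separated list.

n − 1 = 7920 = 2^4 · 495, so s = 4 and d = 495.
x_0 = 5613^495 mod 7921 = 1743.
x_1 = 1743^2 mod 7921 = 4306.
x_2 = 4306^2 mod 7921 = 6496.
x_3 = 6496^2 mod 7921 = 2849.

1743, 4306, 6496, 2849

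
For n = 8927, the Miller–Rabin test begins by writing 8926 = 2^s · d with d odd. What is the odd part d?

Halving: 8926 → 4463; 4463 is odd.
So 8926 = 2^1 · 4463.

4463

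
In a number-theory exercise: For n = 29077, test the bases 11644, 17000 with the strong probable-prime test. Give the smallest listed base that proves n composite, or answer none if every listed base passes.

n − 1 = 29076 = 2^2 · 7269, so s = 2 and d = 7269.
Base 11644: x_0 = 11644^7269 mod 29077 = 29076. x_0 = 29076 ≡ −1, so 11644 is not a witness.
Base 17000: x_0 = 17000^7269 mod 29077 = 26099. x_0 is neither 1 nor 29076, so continue squaring. x_1 = 26099^2 mod 29077 = 29076. x_1 ≡ −1, so 17000 is not a witness.
No listed base is a witness for 29077.

none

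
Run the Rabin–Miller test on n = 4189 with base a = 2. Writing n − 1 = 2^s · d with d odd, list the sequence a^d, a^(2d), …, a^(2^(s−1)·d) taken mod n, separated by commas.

3843, 2424

n − 1 = 4188 = 2^2 · 1047, so s = 2 and d = 1047.
x_0 = 2^1047 mod 4189 = 3843.
x_1 = 3843^2 mod 4189 = 2424.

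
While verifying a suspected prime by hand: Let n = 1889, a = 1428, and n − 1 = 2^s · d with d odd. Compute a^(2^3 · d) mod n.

n − 1 = 1888 = 2^5 · 59, so s = 5 and d = 59.
x_0 = 1428^59 mod 1889 = 961.
x_1 = 961^2 mod 1889 = 1689.
x_2 = 1689^2 mod 1889 = 331.
x_3 = 331^2 mod 1889 = 1888.

1888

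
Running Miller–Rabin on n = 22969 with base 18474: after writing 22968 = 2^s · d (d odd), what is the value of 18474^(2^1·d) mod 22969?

8816

n − 1 = 22968 = 2^3 · 2871, so s = 3 and d = 2871.
Repeated squaring mod 22969: 18474^1 ≡ 18474, 18474^2 ≡ 15274, 18474^4 ≡ 21912, 18474^8 ≡ 14737, 18474^16 ≡ 7274, 18474^32 ≡ 13469, 18474^64 ≡ 4799, 18474^128 ≡ 15463, 18474^256 ≡ 20048, 18474^512 ≡ 10742, 18474^1024 ≡ 17277, 18474^2048 ≡ 12574.
2871 = 2048 + 512 + 256 + 32 + 16 + 4 + 2 + 1, so 18474^2871 ≡ 12574·10742·20048·13469·7274·21912·15274·18474 ≡ 10324 (mod 22969).
x_0 = 10324.
x_1 = 10324^2 mod 22969 = 8816.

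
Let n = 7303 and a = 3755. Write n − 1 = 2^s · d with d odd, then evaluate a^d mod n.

1117

n − 1 = 7302 = 2^1 · 3651, so s = 1 and d = 3651.
3755^3651 mod 7303 = 1117.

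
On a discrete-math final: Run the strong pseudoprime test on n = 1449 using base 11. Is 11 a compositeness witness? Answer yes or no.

n − 1 = 1448 = 2^3 · 181, so s = 3 and d = 181.
x_0 = 11^181 mod 1449 = 74.
x_0 is neither 1 nor 1448, so continue squaring.
x_1 = 74^2 mod 1449 = 1129.
x_2 = 1129^2 mod 1449 = 970.
Reached i = s−1 = 2 without hitting −1: 11 is a Miller–Rabin witness and 1449 is composite.

yes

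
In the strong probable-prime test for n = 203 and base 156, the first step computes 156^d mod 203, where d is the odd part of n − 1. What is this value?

n − 1 = 202 = 2^1 · 101, so s = 1 and d = 101.
156^101 mod 203 = 32.

32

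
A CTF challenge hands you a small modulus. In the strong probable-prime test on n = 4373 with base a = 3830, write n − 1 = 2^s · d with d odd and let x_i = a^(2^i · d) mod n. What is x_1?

n − 1 = 4372 = 2^2 · 1093, so s = 2 and d = 1093.
x_0 = 3830^1093 mod 4373 = 1904.
x_1 = 1904^2 mod 4373 = 4372.

4372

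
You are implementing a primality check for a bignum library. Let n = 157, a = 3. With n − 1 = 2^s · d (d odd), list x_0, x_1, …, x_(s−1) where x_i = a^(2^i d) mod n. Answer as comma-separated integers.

n − 1 = 156 = 2^2 · 39, so s = 2 and d = 39.
x_0 = 3^39 mod 157 = 156.
x_1 = 156^2 mod 157 = 1.

156, 1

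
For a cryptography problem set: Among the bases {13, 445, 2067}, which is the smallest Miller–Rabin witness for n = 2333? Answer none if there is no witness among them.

n − 1 = 2332 = 2^2 · 583, so s = 2 and d = 583.
Base 13: x_0 = 13^583 mod 2333 = 2225. x_0 is neither 1 nor 2332, so continue squaring. x_1 = 2225^2 mod 2333 = 2332. x_1 ≡ −1, so 13 is not a witness.
Base 445: x_0 = 445^583 mod 2333 = 1. x_0 = 1, so 445 is not a witness.
Base 2067: x_0 = 2067^583 mod 2333 = 1. x_0 = 1, so 2067 is not a witness.
No listed base is a witness for 2333.

none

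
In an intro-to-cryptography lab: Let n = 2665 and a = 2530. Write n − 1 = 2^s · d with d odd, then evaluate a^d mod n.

1750

n − 1 = 2664 = 2^3 · 333, so s = 3 and d = 333.
2530^333 mod 2665 = 1750.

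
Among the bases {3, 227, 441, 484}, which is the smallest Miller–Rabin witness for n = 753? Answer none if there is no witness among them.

3

n − 1 = 752 = 2^4 · 47, so s = 4 and d = 47.
Base 3: x_0 = 3^47 mod 753 = 36. x_0 is neither 1 nor 752, so continue squaring. x_1 = 36^2 mod 753 = 543. x_2 = 543^2 mod 753 = 426. x_3 = 426^2 mod 753 = 3. Reached i = s−1 = 3 without hitting −1: 3 is a Miller–Rabin witness and 753 is composite.
Base 227: x_0 = 227^47 mod 753 = 398. x_0 is neither 1 nor 752, so continue squaring. x_1 = 398^2 mod 753 = 274. x_2 = 274^2 mod 753 = 529. x_3 = 529^2 mod 753 = 478. Reached i = s−1 = 3 without hitting −1: 227 is a Miller–Rabin witness and 753 is composite.
Base 441: x_0 = 441^47 mod 753 = 657. x_0 is neither 1 nor 752, so continue squaring. x_1 = 657^2 mod 753 = 180. x_2 = 180^2 mod 753 = 21. x_3 = 21^2 mod 753 = 441. Reached i = s−1 = 3 without hitting −1: 441 is a Miller–Rabin witness and 753 is composite.
Base 484: x_0 = 484^47 mod 753 = 340. x_0 is neither 1 nor 752, so continue squaring. x_1 = 340^2 mod 753 = 391. x_2 = 391^2 mod 753 = 22. x_3 = 22^2 mod 753 = 484. Reached i = s−1 = 3 without hitting −1: 484 is a Miller–Rabin witness and 753 is composite.
The smallest witness among the given bases is 3.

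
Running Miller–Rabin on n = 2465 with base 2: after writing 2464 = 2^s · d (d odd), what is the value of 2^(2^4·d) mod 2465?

1

n − 1 = 2464 = 2^5 · 77, so s = 5 and d = 77.
x_0 = 2^77 mod 2465 = 1902.
x_1 = 1902^2 mod 2465 = 1449.
x_2 = 1449^2 mod 2465 = 1886.
x_3 = 1886^2 mod 2465 = 1.
x_4 = 1^2 mod 2465 = 1.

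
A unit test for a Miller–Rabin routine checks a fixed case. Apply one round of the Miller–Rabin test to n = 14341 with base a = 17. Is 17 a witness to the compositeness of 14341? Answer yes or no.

n − 1 = 14340 = 2^2 · 3585, so s = 2 and d = 3585.
Repeated squaring mod 14341: 17^1 ≡ 17, 17^2 ≡ 289, 17^4 ≡ 11816, 17^8 ≡ 8221, 17^16 ≡ 10049, 17^32 ≡ 7420, 17^64 ≡ 1301, 17^128 ≡ 363, 17^256 ≡ 2700, 17^512 ≡ 4772, 17^1024 ≡ 12817, 17^2048 ≡ 13675.
3585 = 2048 + 1024 + 512 + 1, so 17^3585 ≡ 13675·12817·4772·17 ≡ 7807 (mod 14341).
x_0 = 17^3585 mod 14341 = 7807.
x_0 is neither 1 nor 14340, so continue squaring.
x_1 = 7807^2 mod 14341 = 14340.
x_1 ≡ −1, so 17 is not a witness.

no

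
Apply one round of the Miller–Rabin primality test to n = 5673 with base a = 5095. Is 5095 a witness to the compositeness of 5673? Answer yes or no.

n − 1 = 5672 = 2^3 · 709, so s = 3 and d = 709.
Repeated squaring mod 5673: 5095^1 ≡ 5095, 5095^2 ≡ 5050, 5095^4 ≡ 2365, 5095^8 ≡ 5320, 5095^16 ≡ 5476, 5095^32 ≡ 4771, 5095^64 ≡ 2365, 5095^128 ≡ 5320, 5095^256 ≡ 5476, 5095^512 ≡ 4771.
709 = 512 + 128 + 64 + 4 + 1, so 5095^709 ≡ 4771·5320·2365·2365·5095 ≡ 2533 (mod 5673).
x_0 = 5095^709 mod 5673 = 2533.
x_0 is neither 1 nor 5672, so continue squaring.
x_1 = 2533^2 mod 5673 = 5599.
x_2 = 5599^2 mod 5673 = 5476.
Reached i = s−1 = 2 without hitting −1: 5095 is a Miller–Rabin witness and 5673 is composite.

yes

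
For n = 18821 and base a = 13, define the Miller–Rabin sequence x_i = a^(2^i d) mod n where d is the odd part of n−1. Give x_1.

8086

n − 1 = 18820 = 2^2 · 4705, so s = 2 and d = 4705.
x_0 = 13^4705 mod 18821 = 6973.
x_1 = 6973^2 mod 18821 = 8086.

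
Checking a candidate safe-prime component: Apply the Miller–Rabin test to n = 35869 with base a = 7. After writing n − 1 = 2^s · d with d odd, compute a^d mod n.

n − 1 = 35868 = 2^2 · 8967, so s = 2 and d = 8967.
Repeated squaring mod 35869: 7^1 ≡ 7, 7^2 ≡ 49, 7^4 ≡ 2401, 7^8 ≡ 25761, 7^16 ≡ 16752, 7^32 ≡ 26317, 7^64 ≡ 25837, 7^128 ≡ 28479, 7^256 ≡ 19482, 7^512 ≡ 18435, 7^1024 ≡ 26319, 7^2048 ≡ 23502, 7^4096 ≡ 33142, 7^8192 ≡ 11646.
8967 = 8192 + 512 + 256 + 4 + 2 + 1, so 7^8967 ≡ 11646·18435·19482·2401·49·7 ≡ 1 (mod 35869).

1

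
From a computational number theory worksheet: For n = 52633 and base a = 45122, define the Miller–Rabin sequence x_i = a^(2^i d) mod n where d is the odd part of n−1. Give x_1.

n − 1 = 52632 = 2^3 · 6579, so s = 3 and d = 6579.
Repeated squaring mod 52633: 45122^1 ≡ 45122, 45122^2 ≡ 45178, 45122^4 ≡ 49210, 45122^8 ≡ 32403, 45122^16 ≡ 31325, 45122^32 ≡ 18606, 45122^64 ≡ 15995, 45122^128 ≡ 43645, 45122^256 ≡ 45122, 45122^512 ≡ 45178, 45122^1024 ≡ 49210, 45122^2048 ≡ 32403, 45122^4096 ≡ 31325.
6579 = 4096 + 2048 + 256 + 128 + 32 + 16 + 2 + 1, so 45122^6579 ≡ 31325·32403·45122·43645·18606·31325·45178·45122 ≡ 45115 (mod 52633).
x_0 = 45115.
x_1 = 45115^2 mod 52633 = 45115.

45115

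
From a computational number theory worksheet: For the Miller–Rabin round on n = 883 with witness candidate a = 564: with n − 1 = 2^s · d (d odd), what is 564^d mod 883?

n − 1 = 882 = 2^1 · 441, so s = 1 and d = 441.
Repeated squaring mod 883: 564^1 ≡ 564, 564^2 ≡ 216, 564^4 ≡ 740, 564^8 ≡ 140, 564^16 ≡ 174, 564^32 ≡ 254, 564^64 ≡ 57, 564^128 ≡ 600, 564^256 ≡ 619.
441 = 256 + 128 + 32 + 16 + 8 + 1, so 564^441 ≡ 619·600·254·174·140·564 ≡ 1 (mod 883).

1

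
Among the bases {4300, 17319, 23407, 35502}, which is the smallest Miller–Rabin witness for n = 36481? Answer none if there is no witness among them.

n − 1 = 36480 = 2^7 · 285, so s = 7 and d = 285.
Base 4300: x_0 = 4300^285 mod 36481 = 1. x_0 = 1, so 4300 is not a witness.
Base 17319: x_0 = 17319^285 mod 36481 = 1. x_0 = 1, so 17319 is not a witness.
Base 23407: x_0 = 23407^285 mod 36481 = 36480. x_0 = 36480 ≡ −1, so 23407 is not a witness.
Base 35502: x_0 = 35502^285 mod 36481 = 36480. x_0 = 36480 ≡ −1, so 35502 is not a witness.
No listed base is a witness for 36481.

none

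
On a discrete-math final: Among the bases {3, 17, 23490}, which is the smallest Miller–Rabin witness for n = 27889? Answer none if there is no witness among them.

3

n − 1 = 27888 = 2^4 · 1743, so s = 4 and d = 1743.
Base 3: x_0 = 3^1743 mod 27889 = 19874. x_0 is neither 1 nor 27888, so continue squaring. x_1 = 19874^2 mod 27889 = 11858. x_2 = 11858^2 mod 27889 = 23715. x_3 = 23715^2 mod 27889 = 19540. Reached i = s−1 = 3 without hitting −1: 3 is a Miller–Rabin witness and 27889 is composite.
Base 17: x_0 = 17^1743 mod 27889 = 23880. x_0 is neither 1 nor 27888, so continue squaring. x_1 = 23880^2 mod 27889 = 8017. x_2 = 8017^2 mod 27889 = 16033. x_3 = 16033^2 mod 27889 = 4176. Reached i = s−1 = 3 without hitting −1: 17 is a Miller–Rabin witness and 27889 is composite.
Base 23490: x_0 = 23490^1743 mod 27889 = 11689. x_0 is neither 1 nor 27888, so continue squaring. x_1 = 11689^2 mod 27889 = 4510. x_2 = 4510^2 mod 27889 = 9019. x_3 = 9019^2 mod 27889 = 18037. Reached i = s−1 = 3 without hitting −1: 23490 is a Miller–Rabin witness and 27889 is composite.
The smallest witness among the given bases is 3.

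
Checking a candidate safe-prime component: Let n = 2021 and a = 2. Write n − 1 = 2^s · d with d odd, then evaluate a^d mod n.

n − 1 = 2020 = 2^2 · 505, so s = 2 and d = 505.
Repeated squaring mod 2021: 2^1 ≡ 2, 2^2 ≡ 4, 2^4 ≡ 16, 2^8 ≡ 256, 2^16 ≡ 864, 2^32 ≡ 747, 2^64 ≡ 213, 2^128 ≡ 907, 2^256 ≡ 102.
505 = 256 + 128 + 64 + 32 + 16 + 8 + 1, so 2^505 ≡ 102·907·213·747·864·256·2 ≡ 776 (mod 2021).

776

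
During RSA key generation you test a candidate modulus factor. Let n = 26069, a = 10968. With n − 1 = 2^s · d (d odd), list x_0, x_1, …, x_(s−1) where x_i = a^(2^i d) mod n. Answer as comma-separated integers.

1406, 21661

n − 1 = 26068 = 2^2 · 6517, so s = 2 and d = 6517.
x_0 = 10968^6517 mod 26069 = 1406.
x_1 = 1406^2 mod 26069 = 21661.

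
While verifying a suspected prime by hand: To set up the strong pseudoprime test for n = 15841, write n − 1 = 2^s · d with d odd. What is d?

495

Halving: 15840 → 7920 → 3960 → 1980 → 990 → 495; 495 is odd.
So 15840 = 2^5 · 495.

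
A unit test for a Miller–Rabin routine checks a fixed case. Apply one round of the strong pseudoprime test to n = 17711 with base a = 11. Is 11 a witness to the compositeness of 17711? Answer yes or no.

n − 1 = 17710 = 2^1 · 8855, so s = 1 and d = 8855.
By repeated squaring, 11^8855 ≡ 17710 (mod 17711).
x_0 = 11^8855 mod 17711 = 17710.
x_0 = 17710 ≡ −1, so 11 is not a witness.

no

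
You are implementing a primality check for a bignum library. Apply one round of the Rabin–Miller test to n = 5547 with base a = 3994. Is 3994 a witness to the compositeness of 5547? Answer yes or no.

n − 1 = 5546 = 2^1 · 2773, so s = 1 and d = 2773.
x_0 = 3994^2773 mod 5547 = 3865.
x_0 ∉ {1, 5546} and s = 1, so 3994 is a Miller–Rabin witness and 5547 is composite.

yes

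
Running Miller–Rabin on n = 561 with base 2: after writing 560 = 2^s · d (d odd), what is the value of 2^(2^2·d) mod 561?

67

n − 1 = 560 = 2^4 · 35, so s = 4 and d = 35.
x_0 = 2^35 mod 561 = 263.
x_1 = 263^2 mod 561 = 166.
x_2 = 166^2 mod 561 = 67.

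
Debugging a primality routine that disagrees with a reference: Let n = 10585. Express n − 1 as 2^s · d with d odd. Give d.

Halving: 10584 → 5292 → 2646 → 1323; 1323 is odd.
So 10584 = 2^3 · 1323.

1323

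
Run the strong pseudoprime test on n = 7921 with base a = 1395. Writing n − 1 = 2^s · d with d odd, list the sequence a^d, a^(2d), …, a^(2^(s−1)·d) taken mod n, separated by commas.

4996, 945, 5873, 4095

n − 1 = 7920 = 2^4 · 495, so s = 4 and d = 495.
x_0 = 1395^495 mod 7921 = 4996.
x_1 = 4996^2 mod 7921 = 945.
x_2 = 945^2 mod 7921 = 5873.
x_3 = 5873^2 mod 7921 = 4095.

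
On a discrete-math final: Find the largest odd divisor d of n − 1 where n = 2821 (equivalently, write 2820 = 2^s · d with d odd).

705

Halving: 2820 → 1410 → 705; 705 is odd.
So 2820 = 2^2 · 705.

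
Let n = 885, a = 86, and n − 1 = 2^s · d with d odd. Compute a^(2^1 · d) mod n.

n − 1 = 884 = 2^2 · 221, so s = 2 and d = 221.
Repeated squaring mod 885: 86^1 ≡ 86, 86^2 ≡ 316, 86^4 ≡ 736, 86^8 ≡ 76, 86^16 ≡ 466, 86^32 ≡ 331, 86^64 ≡ 706, 86^128 ≡ 181.
221 = 128 + 64 + 16 + 8 + 4 + 1, so 86^221 ≡ 181·706·466·76·736·86 ≡ 641 (mod 885).
x_0 = 641.
x_1 = 641^2 mod 885 = 241.

241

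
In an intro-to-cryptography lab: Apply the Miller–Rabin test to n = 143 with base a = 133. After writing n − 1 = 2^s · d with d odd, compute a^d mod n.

100

n − 1 = 142 = 2^1 · 71, so s = 1 and d = 71.
133^71 mod 143 = 100.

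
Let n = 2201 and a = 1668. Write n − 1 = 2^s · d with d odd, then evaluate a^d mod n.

n − 1 = 2200 = 2^3 · 275, so s = 3 and d = 275.
Repeated squaring mod 2201: 1668^1 ≡ 1668, 1668^2 ≡ 160, 1668^4 ≡ 1389, 1668^8 ≡ 1245, 1668^16 ≡ 521, 1668^32 ≡ 718, 1668^64 ≡ 490, 1668^128 ≡ 191, 1668^256 ≡ 1265.
275 = 256 + 16 + 2 + 1, so 1668^275 ≡ 1265·521·160·1668 ≡ 749 (mod 2201).

749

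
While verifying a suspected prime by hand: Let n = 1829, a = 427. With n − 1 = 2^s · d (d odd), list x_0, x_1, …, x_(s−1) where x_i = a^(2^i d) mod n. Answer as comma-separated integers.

34, 1156

n − 1 = 1828 = 2^2 · 457, so s = 2 and d = 457.
x_0 = 427^457 mod 1829 = 34.
x_1 = 34^2 mod 1829 = 1156.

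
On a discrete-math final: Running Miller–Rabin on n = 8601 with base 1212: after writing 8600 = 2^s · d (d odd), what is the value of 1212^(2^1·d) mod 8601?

n − 1 = 8600 = 2^3 · 1075, so s = 3 and d = 1075.
x_0 = 1212^1075 mod 8601 = 1170.
x_1 = 1170^2 mod 8601 = 1341.

1341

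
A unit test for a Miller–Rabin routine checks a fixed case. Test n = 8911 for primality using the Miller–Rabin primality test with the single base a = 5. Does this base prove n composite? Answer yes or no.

yes

n − 1 = 8910 = 2^1 · 4455, so s = 1 and d = 4455.
x_0 = 5^4455 mod 8911 = 2813.
x_0 ∉ {1, 8910} and s = 1, so 5 is a Miller–Rabin witness and 8911 is composite.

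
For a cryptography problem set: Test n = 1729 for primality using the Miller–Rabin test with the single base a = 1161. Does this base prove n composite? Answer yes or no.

n − 1 = 1728 = 2^6 · 27, so s = 6 and d = 27.
x_0 = 1161^27 mod 1729 = 1728.
x_0 = 1728 ≡ −1, so 1161 is not a witness.

no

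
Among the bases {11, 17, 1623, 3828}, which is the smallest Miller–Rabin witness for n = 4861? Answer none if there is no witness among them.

none

n − 1 = 4860 = 2^2 · 1215, so s = 2 and d = 1215.
Base 11: x_0 = 11^1215 mod 4861 = 4368. x_0 is neither 1 nor 4860, so continue squaring. x_1 = 4368^2 mod 4861 = 4860. x_1 ≡ −1, so 11 is not a witness.
Base 17: x_0 = 17^1215 mod 4861 = 4860. x_0 = 4860 ≡ −1, so 17 is not a witness.
Base 1623: x_0 = 1623^1215 mod 4861 = 493. x_0 is neither 1 nor 4860, so continue squaring. x_1 = 493^2 mod 4861 = 4860. x_1 ≡ −1, so 1623 is not a witness.
Base 3828: x_0 = 3828^1215 mod 4861 = 4860. x_0 = 4860 ≡ −1, so 3828 is not a witness.
No listed base is a witness for 4861.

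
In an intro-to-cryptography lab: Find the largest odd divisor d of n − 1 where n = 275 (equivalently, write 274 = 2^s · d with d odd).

Halving: 274 → 137; 137 is odd.
So 274 = 2^1 · 137.

137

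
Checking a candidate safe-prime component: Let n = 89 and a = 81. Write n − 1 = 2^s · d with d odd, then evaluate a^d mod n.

88

n − 1 = 88 = 2^3 · 11, so s = 3 and d = 11.
81^11 mod 89 = 88.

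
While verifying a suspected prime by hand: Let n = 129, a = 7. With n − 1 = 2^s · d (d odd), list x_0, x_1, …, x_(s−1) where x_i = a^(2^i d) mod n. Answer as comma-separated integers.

n − 1 = 128 = 2^7 · 1, so s = 7 and d = 1.
x_0 = 7^1 mod 129 = 7.
x_1 = 7^2 mod 129 = 49.
x_2 = 49^2 mod 129 = 79.
x_3 = 79^2 mod 129 = 49.
x_4 = 49^2 mod 129 = 79.
x_5 = 79^2 mod 129 = 49.
x_6 = 49^2 mod 129 = 79.

7, 49, 79, 49, 79, 49, 79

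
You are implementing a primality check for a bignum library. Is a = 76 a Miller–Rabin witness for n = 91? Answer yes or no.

yes

n − 1 = 90 = 2^1 · 45, so s = 1 and d = 45.
x_0 = 76^45 mod 91 = 34.
x_0 ∉ {1, 90} and s = 1, so 76 is a Miller–Rabin witness and 91 is composite.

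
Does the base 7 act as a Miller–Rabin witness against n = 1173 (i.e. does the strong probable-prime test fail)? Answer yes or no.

n − 1 = 1172 = 2^2 · 293, so s = 2 and d = 293.
x_0 = 7^293 mod 1173 = 28.
x_0 is neither 1 nor 1172, so continue squaring.
x_1 = 28^2 mod 1173 = 784.
Reached i = s−1 = 1 without hitting −1: 7 is a Miller–Rabin witness and 1173 is composite.

yes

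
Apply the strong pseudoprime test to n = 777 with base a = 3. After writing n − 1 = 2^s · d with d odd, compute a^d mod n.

n − 1 = 776 = 2^3 · 97, so s = 3 and d = 97.
Repeated squaring mod 777: 3^1 ≡ 3, 3^2 ≡ 9, 3^4 ≡ 81, 3^8 ≡ 345, 3^16 ≡ 144, 3^32 ≡ 534, 3^64 ≡ 774.
97 = 64 + 32 + 1, so 3^97 ≡ 774·534·3 ≡ 633 (mod 777).

633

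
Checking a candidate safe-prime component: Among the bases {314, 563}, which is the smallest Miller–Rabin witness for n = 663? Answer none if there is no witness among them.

n − 1 = 662 = 2^1 · 331, so s = 1 and d = 331.
Base 314: x_0 = 314^331 mod 663 = 206. x_0 ∉ {1, 662} and s = 1, so 314 is a Miller–Rabin witness and 663 is composite.
Base 563: x_0 = 563^331 mod 663 = 212. x_0 ∉ {1, 662} and s = 1, so 563 is a Miller–Rabin witness and 663 is composite.
The smallest witness among the given bases is 314.

314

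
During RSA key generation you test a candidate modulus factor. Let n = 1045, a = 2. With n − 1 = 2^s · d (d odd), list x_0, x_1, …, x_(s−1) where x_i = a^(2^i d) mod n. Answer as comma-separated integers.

607, 609

n − 1 = 1044 = 2^2 · 261, so s = 2 and d = 261.
x_0 = 2^261 mod 1045 = 607.
x_1 = 607^2 mod 1045 = 609.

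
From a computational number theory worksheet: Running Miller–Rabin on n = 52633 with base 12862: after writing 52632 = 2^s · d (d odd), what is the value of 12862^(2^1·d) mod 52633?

49029

n − 1 = 52632 = 2^3 · 6579, so s = 3 and d = 6579.
Repeated squaring mod 52633: 12862^1 ≡ 12862, 12862^2 ≡ 5525, 12862^4 ≡ 51118, 12862^8 ≡ 32006, 12862^16 ≡ 40590, 12862^32 ≡ 29934, 12862^64 ≡ 20164, 12862^128 ≡ 49604, 12862^256 ≡ 16699, 12862^512 ≡ 6967, 12862^1024 ≡ 11463, 12862^2048 ≡ 28401, 12862^4096 ≡ 16076.
6579 = 4096 + 2048 + 256 + 128 + 32 + 16 + 2 + 1, so 12862^6579 ≡ 16076·28401·16699·49604·29934·40590·5525·12862 ≡ 36770 (mod 52633).
x_0 = 36770.
x_1 = 36770^2 mod 52633 = 49029.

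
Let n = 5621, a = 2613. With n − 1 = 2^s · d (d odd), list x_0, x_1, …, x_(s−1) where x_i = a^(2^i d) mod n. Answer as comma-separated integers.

1913, 298

n − 1 = 5620 = 2^2 · 1405, so s = 2 and d = 1405.
x_0 = 2613^1405 mod 5621 = 1913.
x_1 = 1913^2 mod 5621 = 298.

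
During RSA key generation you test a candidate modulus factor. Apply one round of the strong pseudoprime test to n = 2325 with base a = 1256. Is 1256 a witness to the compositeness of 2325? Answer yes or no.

n − 1 = 2324 = 2^2 · 581, so s = 2 and d = 581.
x_0 = 1256^581 mod 2325 = 1256.
x_0 is neither 1 nor 2324, so continue squaring.
x_1 = 1256^2 mod 2325 = 1186.
Reached i = s−1 = 1 without hitting −1: 1256 is a Miller–Rabin witness and 2325 is composite.

yes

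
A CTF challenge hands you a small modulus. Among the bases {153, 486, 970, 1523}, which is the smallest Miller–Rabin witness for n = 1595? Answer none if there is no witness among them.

153

n − 1 = 1594 = 2^1 · 797, so s = 1 and d = 797.
Base 153: x_0 = 153^797 mod 1595 = 1033. x_0 ∉ {1, 1594} and s = 1, so 153 is a Miller–Rabin witness and 1595 is composite.
Base 486: x_0 = 486^797 mod 1595 = 381. x_0 ∉ {1, 1594} and s = 1, so 486 is a Miller–Rabin witness and 1595 is composite.
Base 970: x_0 = 970^797 mod 1595 = 1140. x_0 ∉ {1, 1594} and s = 1, so 970 is a Miller–Rabin witness and 1595 is composite.
Base 1523: x_0 = 1523^797 mod 1595 = 1158. x_0 ∉ {1, 1594} and s = 1, so 1523 is a Miller–Rabin witness and 1595 is composite.
The smallest witness among the given bases is 153.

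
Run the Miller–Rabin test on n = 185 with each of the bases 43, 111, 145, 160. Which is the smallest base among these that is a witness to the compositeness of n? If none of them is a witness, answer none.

111

n − 1 = 184 = 2^3 · 23, so s = 3 and d = 23.
Base 43: x_0 = 43^23 mod 185 = 142. x_0 is neither 1 nor 184, so continue squaring. x_1 = 142^2 mod 185 = 184. x_1 ≡ −1, so 43 is not a witness.
Base 111: x_0 = 111^23 mod 185 = 111. x_0 is neither 1 nor 184, so continue squaring. x_1 = 111^2 mod 185 = 111. x_2 = 111^2 mod 185 = 111. Reached i = s−1 = 2 without hitting −1: 111 is a Miller–Rabin witness and 185 is composite.
Base 145: x_0 = 145^23 mod 185 = 90. x_0 is neither 1 nor 184, so continue squaring. x_1 = 90^2 mod 185 = 145. x_2 = 145^2 mod 185 = 120. Reached i = s−1 = 2 without hitting −1: 145 is a Miller–Rabin witness and 185 is composite.
Base 160: x_0 = 160^23 mod 185 = 155. x_0 is neither 1 nor 184, so continue squaring. x_1 = 155^2 mod 185 = 160. x_2 = 160^2 mod 185 = 70. Reached i = s−1 = 2 without hitting −1: 160 is a Miller–Rabin witness and 185 is composite.
The smallest witness among the given bases is 111.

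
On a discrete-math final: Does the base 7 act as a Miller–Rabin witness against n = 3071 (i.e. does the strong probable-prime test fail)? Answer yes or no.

yes

n − 1 = 3070 = 2^1 · 1535, so s = 1 and d = 1535.
Repeated squaring mod 3071: 7^1 ≡ 7, 7^2 ≡ 49, 7^4 ≡ 2401, 7^8 ≡ 534, 7^16 ≡ 2624, 7^32 ≡ 194, 7^64 ≡ 784, 7^128 ≡ 456, 7^256 ≡ 2179, 7^512 ≡ 275, 7^1024 ≡ 1921.
1535 = 1024 + 256 + 128 + 64 + 32 + 16 + 8 + 4 + 2 + 1, so 7^1535 ≡ 1921·2179·456·784·194·2624·534·2401·49·7 ≡ 9 (mod 3071).
x_0 = 7^1535 mod 3071 = 9.
x_0 ∉ {1, 3070} and s = 1, so 7 is a Miller–Rabin witness and 3071 is composite.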